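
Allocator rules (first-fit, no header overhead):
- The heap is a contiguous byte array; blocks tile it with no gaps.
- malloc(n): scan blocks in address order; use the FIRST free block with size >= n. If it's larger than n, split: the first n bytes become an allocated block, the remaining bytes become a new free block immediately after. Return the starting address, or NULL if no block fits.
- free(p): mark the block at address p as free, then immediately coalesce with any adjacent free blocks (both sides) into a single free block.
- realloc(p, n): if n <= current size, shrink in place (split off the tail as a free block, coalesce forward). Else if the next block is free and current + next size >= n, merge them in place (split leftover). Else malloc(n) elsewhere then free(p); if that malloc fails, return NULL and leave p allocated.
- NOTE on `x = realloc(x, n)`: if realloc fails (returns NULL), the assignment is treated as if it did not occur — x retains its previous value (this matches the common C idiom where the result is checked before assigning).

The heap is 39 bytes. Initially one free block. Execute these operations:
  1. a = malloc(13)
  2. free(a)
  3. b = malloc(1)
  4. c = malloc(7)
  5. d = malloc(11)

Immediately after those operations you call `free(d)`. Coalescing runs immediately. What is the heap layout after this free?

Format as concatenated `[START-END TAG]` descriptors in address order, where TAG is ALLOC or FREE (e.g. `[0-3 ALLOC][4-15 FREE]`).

Answer: [0-0 ALLOC][1-7 ALLOC][8-38 FREE]

Derivation:
Op 1: a = malloc(13) -> a = 0; heap: [0-12 ALLOC][13-38 FREE]
Op 2: free(a) -> (freed a); heap: [0-38 FREE]
Op 3: b = malloc(1) -> b = 0; heap: [0-0 ALLOC][1-38 FREE]
Op 4: c = malloc(7) -> c = 1; heap: [0-0 ALLOC][1-7 ALLOC][8-38 FREE]
Op 5: d = malloc(11) -> d = 8; heap: [0-0 ALLOC][1-7 ALLOC][8-18 ALLOC][19-38 FREE]
free(d): d = 8 -> block [8-18 ALLOC]; mark free, coalesce with adjacent free neighbors -> [0-0 ALLOC][1-7 ALLOC][8-38 FREE]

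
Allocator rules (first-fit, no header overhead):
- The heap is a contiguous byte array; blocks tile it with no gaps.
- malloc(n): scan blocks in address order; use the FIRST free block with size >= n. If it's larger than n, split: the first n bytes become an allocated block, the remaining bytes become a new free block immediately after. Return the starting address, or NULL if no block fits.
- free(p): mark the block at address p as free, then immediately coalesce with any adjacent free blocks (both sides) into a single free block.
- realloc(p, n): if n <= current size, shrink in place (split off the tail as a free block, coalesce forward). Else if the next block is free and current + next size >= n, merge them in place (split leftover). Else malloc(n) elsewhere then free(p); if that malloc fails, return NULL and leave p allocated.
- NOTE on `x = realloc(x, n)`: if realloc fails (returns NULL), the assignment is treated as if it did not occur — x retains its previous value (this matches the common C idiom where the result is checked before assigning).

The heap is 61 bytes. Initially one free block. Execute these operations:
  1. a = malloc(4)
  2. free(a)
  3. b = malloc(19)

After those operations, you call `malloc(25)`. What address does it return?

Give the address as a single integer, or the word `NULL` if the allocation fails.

Op 1: a = malloc(4) -> a = 0; heap: [0-3 ALLOC][4-60 FREE]
Op 2: free(a) -> (freed a); heap: [0-60 FREE]
Op 3: b = malloc(19) -> b = 0; heap: [0-18 ALLOC][19-60 FREE]
malloc(25): first-fit scan over [0-18 ALLOC][19-60 FREE] -> 19

Answer: 19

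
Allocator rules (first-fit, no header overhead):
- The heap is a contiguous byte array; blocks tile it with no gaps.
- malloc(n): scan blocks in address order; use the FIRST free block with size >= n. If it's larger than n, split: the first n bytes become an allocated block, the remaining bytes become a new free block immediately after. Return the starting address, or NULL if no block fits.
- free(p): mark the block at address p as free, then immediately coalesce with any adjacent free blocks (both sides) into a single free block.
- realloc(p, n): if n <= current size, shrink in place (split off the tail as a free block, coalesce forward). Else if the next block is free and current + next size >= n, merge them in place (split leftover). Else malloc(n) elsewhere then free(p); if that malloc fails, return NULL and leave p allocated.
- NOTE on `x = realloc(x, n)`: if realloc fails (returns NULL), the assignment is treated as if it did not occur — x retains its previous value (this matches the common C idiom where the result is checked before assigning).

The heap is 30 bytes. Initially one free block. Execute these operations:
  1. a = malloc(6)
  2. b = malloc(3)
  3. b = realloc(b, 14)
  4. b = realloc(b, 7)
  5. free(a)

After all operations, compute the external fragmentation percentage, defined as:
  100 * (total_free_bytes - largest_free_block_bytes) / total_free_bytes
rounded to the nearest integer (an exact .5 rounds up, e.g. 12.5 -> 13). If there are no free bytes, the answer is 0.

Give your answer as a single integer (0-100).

Op 1: a = malloc(6) -> a = 0; heap: [0-5 ALLOC][6-29 FREE]
Op 2: b = malloc(3) -> b = 6; heap: [0-5 ALLOC][6-8 ALLOC][9-29 FREE]
Op 3: b = realloc(b, 14) -> b = 6; heap: [0-5 ALLOC][6-19 ALLOC][20-29 FREE]
Op 4: b = realloc(b, 7) -> b = 6; heap: [0-5 ALLOC][6-12 ALLOC][13-29 FREE]
Op 5: free(a) -> (freed a); heap: [0-5 FREE][6-12 ALLOC][13-29 FREE]
Free blocks: [6 17] total_free=23 largest=17 -> 100*(23-17)/23 = 600/23 ≈ 26.087 -> rounds to 26

Answer: 26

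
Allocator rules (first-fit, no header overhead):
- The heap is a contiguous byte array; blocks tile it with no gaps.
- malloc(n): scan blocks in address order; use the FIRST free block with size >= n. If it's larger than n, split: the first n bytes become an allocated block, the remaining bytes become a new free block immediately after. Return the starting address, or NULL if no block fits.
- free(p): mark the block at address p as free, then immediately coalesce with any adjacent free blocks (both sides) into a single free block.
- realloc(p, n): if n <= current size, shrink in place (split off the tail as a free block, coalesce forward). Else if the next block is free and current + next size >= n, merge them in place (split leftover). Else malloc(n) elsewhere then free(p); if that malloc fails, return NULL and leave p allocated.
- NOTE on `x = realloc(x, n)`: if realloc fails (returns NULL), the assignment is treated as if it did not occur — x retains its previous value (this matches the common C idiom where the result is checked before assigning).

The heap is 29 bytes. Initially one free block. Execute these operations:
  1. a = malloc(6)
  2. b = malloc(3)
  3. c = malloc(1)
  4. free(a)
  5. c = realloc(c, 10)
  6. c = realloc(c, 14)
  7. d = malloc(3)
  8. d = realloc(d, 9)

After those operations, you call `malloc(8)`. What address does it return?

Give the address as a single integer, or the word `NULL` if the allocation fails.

Op 1: a = malloc(6) -> a = 0; heap: [0-5 ALLOC][6-28 FREE]
Op 2: b = malloc(3) -> b = 6; heap: [0-5 ALLOC][6-8 ALLOC][9-28 FREE]
Op 3: c = malloc(1) -> c = 9; heap: [0-5 ALLOC][6-8 ALLOC][9-9 ALLOC][10-28 FREE]
Op 4: free(a) -> (freed a); heap: [0-5 FREE][6-8 ALLOC][9-9 ALLOC][10-28 FREE]
Op 5: c = realloc(c, 10) -> c = 9; heap: [0-5 FREE][6-8 ALLOC][9-18 ALLOC][19-28 FREE]
Op 6: c = realloc(c, 14) -> c = 9; heap: [0-5 FREE][6-8 ALLOC][9-22 ALLOC][23-28 FREE]
Op 7: d = malloc(3) -> d = 0; heap: [0-2 ALLOC][3-5 FREE][6-8 ALLOC][9-22 ALLOC][23-28 FREE]
Op 8: d = realloc(d, 9) -> NULL (d unchanged); heap: [0-2 ALLOC][3-5 FREE][6-8 ALLOC][9-22 ALLOC][23-28 FREE]
malloc(8): first-fit scan over [0-2 ALLOC][3-5 FREE][6-8 ALLOC][9-22 ALLOC][23-28 FREE] -> NULL

Answer: NULL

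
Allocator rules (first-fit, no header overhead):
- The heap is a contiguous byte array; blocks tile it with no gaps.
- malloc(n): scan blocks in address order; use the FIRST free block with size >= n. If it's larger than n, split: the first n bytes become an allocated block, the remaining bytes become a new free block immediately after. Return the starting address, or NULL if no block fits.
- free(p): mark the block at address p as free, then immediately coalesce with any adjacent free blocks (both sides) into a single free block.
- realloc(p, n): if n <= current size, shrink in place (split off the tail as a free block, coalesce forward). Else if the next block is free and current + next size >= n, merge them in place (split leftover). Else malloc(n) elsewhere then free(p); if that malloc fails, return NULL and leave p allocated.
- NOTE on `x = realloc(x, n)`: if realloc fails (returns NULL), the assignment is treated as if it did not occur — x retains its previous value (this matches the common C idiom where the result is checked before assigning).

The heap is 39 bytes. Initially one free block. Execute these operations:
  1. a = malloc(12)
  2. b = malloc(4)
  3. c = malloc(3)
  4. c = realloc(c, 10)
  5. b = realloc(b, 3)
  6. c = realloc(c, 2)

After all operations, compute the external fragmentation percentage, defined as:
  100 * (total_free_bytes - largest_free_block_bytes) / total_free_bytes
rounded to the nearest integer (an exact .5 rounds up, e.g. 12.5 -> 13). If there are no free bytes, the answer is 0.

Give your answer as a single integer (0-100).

Answer: 5

Derivation:
Op 1: a = malloc(12) -> a = 0; heap: [0-11 ALLOC][12-38 FREE]
Op 2: b = malloc(4) -> b = 12; heap: [0-11 ALLOC][12-15 ALLOC][16-38 FREE]
Op 3: c = malloc(3) -> c = 16; heap: [0-11 ALLOC][12-15 ALLOC][16-18 ALLOC][19-38 FREE]
Op 4: c = realloc(c, 10) -> c = 16; heap: [0-11 ALLOC][12-15 ALLOC][16-25 ALLOC][26-38 FREE]
Op 5: b = realloc(b, 3) -> b = 12; heap: [0-11 ALLOC][12-14 ALLOC][15-15 FREE][16-25 ALLOC][26-38 FREE]
Op 6: c = realloc(c, 2) -> c = 16; heap: [0-11 ALLOC][12-14 ALLOC][15-15 FREE][16-17 ALLOC][18-38 FREE]
Free blocks: [1 21] total_free=22 largest=21 -> 100*(22-21)/22 = 100/22 ≈ 4.545 -> rounds to 5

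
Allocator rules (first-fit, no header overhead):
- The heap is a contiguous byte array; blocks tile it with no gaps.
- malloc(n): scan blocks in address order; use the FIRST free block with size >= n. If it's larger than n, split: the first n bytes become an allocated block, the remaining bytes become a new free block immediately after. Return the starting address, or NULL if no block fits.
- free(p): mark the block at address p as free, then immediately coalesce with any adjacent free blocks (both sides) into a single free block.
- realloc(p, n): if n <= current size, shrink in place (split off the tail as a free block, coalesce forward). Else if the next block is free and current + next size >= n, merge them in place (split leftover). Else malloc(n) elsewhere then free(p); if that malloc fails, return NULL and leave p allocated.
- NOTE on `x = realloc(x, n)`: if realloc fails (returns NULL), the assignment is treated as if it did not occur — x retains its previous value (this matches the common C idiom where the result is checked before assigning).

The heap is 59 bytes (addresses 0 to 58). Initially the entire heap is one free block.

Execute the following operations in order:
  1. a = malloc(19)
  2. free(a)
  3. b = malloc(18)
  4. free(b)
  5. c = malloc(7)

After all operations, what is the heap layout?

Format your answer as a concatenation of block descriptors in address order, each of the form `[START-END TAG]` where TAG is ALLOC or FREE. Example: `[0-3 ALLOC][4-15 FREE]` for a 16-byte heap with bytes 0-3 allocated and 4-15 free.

Op 1: a = malloc(19) -> a = 0; heap: [0-18 ALLOC][19-58 FREE]
Op 2: free(a) -> (freed a); heap: [0-58 FREE]
Op 3: b = malloc(18) -> b = 0; heap: [0-17 ALLOC][18-58 FREE]
Op 4: free(b) -> (freed b); heap: [0-58 FREE]
Op 5: c = malloc(7) -> c = 0; heap: [0-6 ALLOC][7-58 FREE]

Answer: [0-6 ALLOC][7-58 FREE]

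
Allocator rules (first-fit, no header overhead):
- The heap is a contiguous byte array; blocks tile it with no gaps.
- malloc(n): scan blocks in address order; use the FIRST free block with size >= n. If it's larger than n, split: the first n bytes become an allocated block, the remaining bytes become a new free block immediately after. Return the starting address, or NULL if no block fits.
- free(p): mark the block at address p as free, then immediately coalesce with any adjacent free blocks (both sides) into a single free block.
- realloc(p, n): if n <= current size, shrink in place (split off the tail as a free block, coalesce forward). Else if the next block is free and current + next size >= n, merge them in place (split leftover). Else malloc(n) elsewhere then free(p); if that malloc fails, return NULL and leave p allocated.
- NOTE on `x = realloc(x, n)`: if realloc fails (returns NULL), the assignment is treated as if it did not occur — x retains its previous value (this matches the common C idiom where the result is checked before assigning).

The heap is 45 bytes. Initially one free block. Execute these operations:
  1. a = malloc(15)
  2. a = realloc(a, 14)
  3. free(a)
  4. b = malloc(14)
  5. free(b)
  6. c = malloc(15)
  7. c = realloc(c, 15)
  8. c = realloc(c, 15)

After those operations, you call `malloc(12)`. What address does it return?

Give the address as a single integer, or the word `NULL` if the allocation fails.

Op 1: a = malloc(15) -> a = 0; heap: [0-14 ALLOC][15-44 FREE]
Op 2: a = realloc(a, 14) -> a = 0; heap: [0-13 ALLOC][14-44 FREE]
Op 3: free(a) -> (freed a); heap: [0-44 FREE]
Op 4: b = malloc(14) -> b = 0; heap: [0-13 ALLOC][14-44 FREE]
Op 5: free(b) -> (freed b); heap: [0-44 FREE]
Op 6: c = malloc(15) -> c = 0; heap: [0-14 ALLOC][15-44 FREE]
Op 7: c = realloc(c, 15) -> c = 0; heap: [0-14 ALLOC][15-44 FREE]
Op 8: c = realloc(c, 15) -> c = 0; heap: [0-14 ALLOC][15-44 FREE]
malloc(12): first-fit scan over [0-14 ALLOC][15-44 FREE] -> 15

Answer: 15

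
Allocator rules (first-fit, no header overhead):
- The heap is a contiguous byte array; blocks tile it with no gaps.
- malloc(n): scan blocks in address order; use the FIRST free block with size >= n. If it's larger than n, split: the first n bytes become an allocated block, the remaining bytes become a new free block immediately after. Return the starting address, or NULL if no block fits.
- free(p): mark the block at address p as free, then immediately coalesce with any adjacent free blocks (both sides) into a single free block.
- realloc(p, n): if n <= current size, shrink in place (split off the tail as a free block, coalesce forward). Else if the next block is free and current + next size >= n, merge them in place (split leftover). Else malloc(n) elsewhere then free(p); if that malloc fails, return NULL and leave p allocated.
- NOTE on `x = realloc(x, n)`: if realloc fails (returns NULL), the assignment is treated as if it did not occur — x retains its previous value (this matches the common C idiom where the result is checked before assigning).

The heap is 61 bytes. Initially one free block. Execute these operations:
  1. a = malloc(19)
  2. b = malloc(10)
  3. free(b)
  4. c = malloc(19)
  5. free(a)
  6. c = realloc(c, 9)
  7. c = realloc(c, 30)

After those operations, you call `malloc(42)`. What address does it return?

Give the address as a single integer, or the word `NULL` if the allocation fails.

Answer: NULL

Derivation:
Op 1: a = malloc(19) -> a = 0; heap: [0-18 ALLOC][19-60 FREE]
Op 2: b = malloc(10) -> b = 19; heap: [0-18 ALLOC][19-28 ALLOC][29-60 FREE]
Op 3: free(b) -> (freed b); heap: [0-18 ALLOC][19-60 FREE]
Op 4: c = malloc(19) -> c = 19; heap: [0-18 ALLOC][19-37 ALLOC][38-60 FREE]
Op 5: free(a) -> (freed a); heap: [0-18 FREE][19-37 ALLOC][38-60 FREE]
Op 6: c = realloc(c, 9) -> c = 19; heap: [0-18 FREE][19-27 ALLOC][28-60 FREE]
Op 7: c = realloc(c, 30) -> c = 19; heap: [0-18 FREE][19-48 ALLOC][49-60 FREE]
malloc(42): first-fit scan over [0-18 FREE][19-48 ALLOC][49-60 FREE] -> NULL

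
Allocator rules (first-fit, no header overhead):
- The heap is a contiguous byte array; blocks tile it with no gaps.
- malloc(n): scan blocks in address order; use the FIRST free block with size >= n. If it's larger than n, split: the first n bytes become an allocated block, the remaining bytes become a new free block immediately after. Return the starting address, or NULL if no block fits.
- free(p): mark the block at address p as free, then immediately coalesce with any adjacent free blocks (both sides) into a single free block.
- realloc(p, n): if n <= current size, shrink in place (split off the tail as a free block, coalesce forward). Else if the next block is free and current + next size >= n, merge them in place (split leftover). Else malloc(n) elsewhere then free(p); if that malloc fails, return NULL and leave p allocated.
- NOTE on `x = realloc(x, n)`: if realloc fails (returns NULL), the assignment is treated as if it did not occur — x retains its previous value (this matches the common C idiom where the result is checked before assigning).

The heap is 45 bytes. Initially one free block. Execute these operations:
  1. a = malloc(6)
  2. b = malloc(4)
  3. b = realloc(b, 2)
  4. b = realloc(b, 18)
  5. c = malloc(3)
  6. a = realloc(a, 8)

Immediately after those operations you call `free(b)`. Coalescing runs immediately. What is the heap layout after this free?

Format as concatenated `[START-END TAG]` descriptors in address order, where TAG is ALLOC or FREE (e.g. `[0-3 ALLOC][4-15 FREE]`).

Op 1: a = malloc(6) -> a = 0; heap: [0-5 ALLOC][6-44 FREE]
Op 2: b = malloc(4) -> b = 6; heap: [0-5 ALLOC][6-9 ALLOC][10-44 FREE]
Op 3: b = realloc(b, 2) -> b = 6; heap: [0-5 ALLOC][6-7 ALLOC][8-44 FREE]
Op 4: b = realloc(b, 18) -> b = 6; heap: [0-5 ALLOC][6-23 ALLOC][24-44 FREE]
Op 5: c = malloc(3) -> c = 24; heap: [0-5 ALLOC][6-23 ALLOC][24-26 ALLOC][27-44 FREE]
Op 6: a = realloc(a, 8) -> a = 27; heap: [0-5 FREE][6-23 ALLOC][24-26 ALLOC][27-34 ALLOC][35-44 FREE]
free(b): b = 6 -> block [6-23 ALLOC]; mark free, coalesce with adjacent free neighbors -> [0-23 FREE][24-26 ALLOC][27-34 ALLOC][35-44 FREE]

Answer: [0-23 FREE][24-26 ALLOC][27-34 ALLOC][35-44 FREE]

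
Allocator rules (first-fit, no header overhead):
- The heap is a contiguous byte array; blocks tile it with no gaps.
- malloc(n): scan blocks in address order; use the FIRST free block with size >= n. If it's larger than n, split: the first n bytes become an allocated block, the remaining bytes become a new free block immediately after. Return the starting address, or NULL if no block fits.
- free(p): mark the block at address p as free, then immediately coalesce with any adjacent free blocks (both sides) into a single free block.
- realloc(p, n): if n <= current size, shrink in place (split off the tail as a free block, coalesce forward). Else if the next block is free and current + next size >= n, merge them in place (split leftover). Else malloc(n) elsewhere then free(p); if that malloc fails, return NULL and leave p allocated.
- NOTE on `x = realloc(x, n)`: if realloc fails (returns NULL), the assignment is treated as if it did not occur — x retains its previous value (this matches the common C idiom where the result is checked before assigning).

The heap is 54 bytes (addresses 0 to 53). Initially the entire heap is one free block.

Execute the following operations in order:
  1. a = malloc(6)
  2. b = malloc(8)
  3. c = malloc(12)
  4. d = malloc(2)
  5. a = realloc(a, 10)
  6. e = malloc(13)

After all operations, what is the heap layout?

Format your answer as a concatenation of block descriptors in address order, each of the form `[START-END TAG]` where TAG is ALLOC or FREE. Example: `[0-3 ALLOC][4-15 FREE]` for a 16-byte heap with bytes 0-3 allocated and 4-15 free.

Answer: [0-5 FREE][6-13 ALLOC][14-25 ALLOC][26-27 ALLOC][28-37 ALLOC][38-50 ALLOC][51-53 FREE]

Derivation:
Op 1: a = malloc(6) -> a = 0; heap: [0-5 ALLOC][6-53 FREE]
Op 2: b = malloc(8) -> b = 6; heap: [0-5 ALLOC][6-13 ALLOC][14-53 FREE]
Op 3: c = malloc(12) -> c = 14; heap: [0-5 ALLOC][6-13 ALLOC][14-25 ALLOC][26-53 FREE]
Op 4: d = malloc(2) -> d = 26; heap: [0-5 ALLOC][6-13 ALLOC][14-25 ALLOC][26-27 ALLOC][28-53 FREE]
Op 5: a = realloc(a, 10) -> a = 28; heap: [0-5 FREE][6-13 ALLOC][14-25 ALLOC][26-27 ALLOC][28-37 ALLOC][38-53 FREE]
Op 6: e = malloc(13) -> e = 38; heap: [0-5 FREE][6-13 ALLOC][14-25 ALLOC][26-27 ALLOC][28-37 ALLOC][38-50 ALLOC][51-53 FREE]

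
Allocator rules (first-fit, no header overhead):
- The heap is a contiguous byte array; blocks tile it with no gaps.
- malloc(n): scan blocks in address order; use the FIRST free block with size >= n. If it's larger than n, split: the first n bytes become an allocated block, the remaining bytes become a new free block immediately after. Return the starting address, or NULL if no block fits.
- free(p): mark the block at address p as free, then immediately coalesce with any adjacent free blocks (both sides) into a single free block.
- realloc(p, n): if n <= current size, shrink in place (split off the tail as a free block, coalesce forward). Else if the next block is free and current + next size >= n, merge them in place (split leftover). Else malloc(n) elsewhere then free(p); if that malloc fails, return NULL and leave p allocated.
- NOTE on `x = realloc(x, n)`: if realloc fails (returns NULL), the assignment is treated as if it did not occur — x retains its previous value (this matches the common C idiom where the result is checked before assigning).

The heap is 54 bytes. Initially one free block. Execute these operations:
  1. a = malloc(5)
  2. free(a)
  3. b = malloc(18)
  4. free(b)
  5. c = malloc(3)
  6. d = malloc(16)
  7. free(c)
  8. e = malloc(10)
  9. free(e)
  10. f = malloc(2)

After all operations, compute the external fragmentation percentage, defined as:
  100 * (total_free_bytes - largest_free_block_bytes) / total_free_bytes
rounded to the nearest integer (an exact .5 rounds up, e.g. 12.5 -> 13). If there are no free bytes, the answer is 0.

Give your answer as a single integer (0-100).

Op 1: a = malloc(5) -> a = 0; heap: [0-4 ALLOC][5-53 FREE]
Op 2: free(a) -> (freed a); heap: [0-53 FREE]
Op 3: b = malloc(18) -> b = 0; heap: [0-17 ALLOC][18-53 FREE]
Op 4: free(b) -> (freed b); heap: [0-53 FREE]
Op 5: c = malloc(3) -> c = 0; heap: [0-2 ALLOC][3-53 FREE]
Op 6: d = malloc(16) -> d = 3; heap: [0-2 ALLOC][3-18 ALLOC][19-53 FREE]
Op 7: free(c) -> (freed c); heap: [0-2 FREE][3-18 ALLOC][19-53 FREE]
Op 8: e = malloc(10) -> e = 19; heap: [0-2 FREE][3-18 ALLOC][19-28 ALLOC][29-53 FREE]
Op 9: free(e) -> (freed e); heap: [0-2 FREE][3-18 ALLOC][19-53 FREE]
Op 10: f = malloc(2) -> f = 0; heap: [0-1 ALLOC][2-2 FREE][3-18 ALLOC][19-53 FREE]
Free blocks: [1 35] total_free=36 largest=35 -> 100*(36-35)/36 = 100/36 ≈ 2.778 -> rounds to 3

Answer: 3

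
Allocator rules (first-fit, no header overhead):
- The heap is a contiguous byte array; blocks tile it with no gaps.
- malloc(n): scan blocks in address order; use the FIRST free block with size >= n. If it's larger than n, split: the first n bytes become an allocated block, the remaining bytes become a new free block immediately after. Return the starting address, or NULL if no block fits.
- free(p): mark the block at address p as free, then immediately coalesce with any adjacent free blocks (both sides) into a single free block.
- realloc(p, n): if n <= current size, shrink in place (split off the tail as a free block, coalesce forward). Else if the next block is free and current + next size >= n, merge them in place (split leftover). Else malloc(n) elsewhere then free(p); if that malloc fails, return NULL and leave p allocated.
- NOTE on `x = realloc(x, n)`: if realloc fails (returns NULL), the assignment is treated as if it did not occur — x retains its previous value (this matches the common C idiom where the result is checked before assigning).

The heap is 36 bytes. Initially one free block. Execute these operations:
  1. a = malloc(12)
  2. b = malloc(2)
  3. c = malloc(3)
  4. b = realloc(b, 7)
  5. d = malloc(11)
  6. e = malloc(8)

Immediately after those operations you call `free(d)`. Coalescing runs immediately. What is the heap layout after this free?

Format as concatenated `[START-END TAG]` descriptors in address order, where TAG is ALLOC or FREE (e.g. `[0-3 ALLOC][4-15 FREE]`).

Op 1: a = malloc(12) -> a = 0; heap: [0-11 ALLOC][12-35 FREE]
Op 2: b = malloc(2) -> b = 12; heap: [0-11 ALLOC][12-13 ALLOC][14-35 FREE]
Op 3: c = malloc(3) -> c = 14; heap: [0-11 ALLOC][12-13 ALLOC][14-16 ALLOC][17-35 FREE]
Op 4: b = realloc(b, 7) -> b = 17; heap: [0-11 ALLOC][12-13 FREE][14-16 ALLOC][17-23 ALLOC][24-35 FREE]
Op 5: d = malloc(11) -> d = 24; heap: [0-11 ALLOC][12-13 FREE][14-16 ALLOC][17-23 ALLOC][24-34 ALLOC][35-35 FREE]
Op 6: e = malloc(8) -> e = NULL; heap: [0-11 ALLOC][12-13 FREE][14-16 ALLOC][17-23 ALLOC][24-34 ALLOC][35-35 FREE]
free(d): d = 24 -> block [24-34 ALLOC]; mark free, coalesce with adjacent free neighbors -> [0-11 ALLOC][12-13 FREE][14-16 ALLOC][17-23 ALLOC][24-35 FREE]

Answer: [0-11 ALLOC][12-13 FREE][14-16 ALLOC][17-23 ALLOC][24-35 FREE]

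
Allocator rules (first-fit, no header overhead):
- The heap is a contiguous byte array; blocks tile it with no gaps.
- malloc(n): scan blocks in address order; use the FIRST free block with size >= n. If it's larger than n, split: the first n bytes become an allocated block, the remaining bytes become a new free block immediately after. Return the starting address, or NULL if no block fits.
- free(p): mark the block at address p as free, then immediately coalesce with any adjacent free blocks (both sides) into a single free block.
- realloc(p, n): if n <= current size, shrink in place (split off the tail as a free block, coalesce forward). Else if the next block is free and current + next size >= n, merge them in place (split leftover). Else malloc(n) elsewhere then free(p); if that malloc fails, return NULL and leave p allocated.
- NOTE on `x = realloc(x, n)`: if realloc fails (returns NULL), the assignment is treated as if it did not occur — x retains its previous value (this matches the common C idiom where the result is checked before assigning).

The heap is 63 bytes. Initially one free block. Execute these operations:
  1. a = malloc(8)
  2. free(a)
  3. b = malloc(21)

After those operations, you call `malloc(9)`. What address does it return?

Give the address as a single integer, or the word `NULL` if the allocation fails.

Answer: 21

Derivation:
Op 1: a = malloc(8) -> a = 0; heap: [0-7 ALLOC][8-62 FREE]
Op 2: free(a) -> (freed a); heap: [0-62 FREE]
Op 3: b = malloc(21) -> b = 0; heap: [0-20 ALLOC][21-62 FREE]
malloc(9): first-fit scan over [0-20 ALLOC][21-62 FREE] -> 21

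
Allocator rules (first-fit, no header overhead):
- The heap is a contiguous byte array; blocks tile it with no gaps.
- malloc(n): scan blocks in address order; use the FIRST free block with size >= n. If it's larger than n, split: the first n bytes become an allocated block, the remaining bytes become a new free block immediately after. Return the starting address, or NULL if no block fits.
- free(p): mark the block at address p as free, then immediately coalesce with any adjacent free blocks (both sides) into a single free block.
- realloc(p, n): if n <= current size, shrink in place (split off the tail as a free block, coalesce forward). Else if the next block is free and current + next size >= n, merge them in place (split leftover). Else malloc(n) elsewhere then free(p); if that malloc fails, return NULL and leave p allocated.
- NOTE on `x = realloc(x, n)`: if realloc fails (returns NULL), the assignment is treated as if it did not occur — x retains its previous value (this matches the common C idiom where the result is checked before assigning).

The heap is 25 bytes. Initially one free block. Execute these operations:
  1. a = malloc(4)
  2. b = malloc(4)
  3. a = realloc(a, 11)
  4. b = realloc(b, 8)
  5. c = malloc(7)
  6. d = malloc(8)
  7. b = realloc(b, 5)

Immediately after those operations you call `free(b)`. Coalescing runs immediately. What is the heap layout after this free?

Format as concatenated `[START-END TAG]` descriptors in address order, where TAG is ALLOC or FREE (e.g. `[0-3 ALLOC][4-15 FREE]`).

Answer: [0-7 FREE][8-18 ALLOC][19-24 FREE]

Derivation:
Op 1: a = malloc(4) -> a = 0; heap: [0-3 ALLOC][4-24 FREE]
Op 2: b = malloc(4) -> b = 4; heap: [0-3 ALLOC][4-7 ALLOC][8-24 FREE]
Op 3: a = realloc(a, 11) -> a = 8; heap: [0-3 FREE][4-7 ALLOC][8-18 ALLOC][19-24 FREE]
Op 4: b = realloc(b, 8) -> NULL (b unchanged); heap: [0-3 FREE][4-7 ALLOC][8-18 ALLOC][19-24 FREE]
Op 5: c = malloc(7) -> c = NULL; heap: [0-3 FREE][4-7 ALLOC][8-18 ALLOC][19-24 FREE]
Op 6: d = malloc(8) -> d = NULL; heap: [0-3 FREE][4-7 ALLOC][8-18 ALLOC][19-24 FREE]
Op 7: b = realloc(b, 5) -> b = 19; heap: [0-7 FREE][8-18 ALLOC][19-23 ALLOC][24-24 FREE]
free(b): b = 19 -> block [19-23 ALLOC]; mark free, coalesce with adjacent free neighbors -> [0-7 FREE][8-18 ALLOC][19-24 FREE]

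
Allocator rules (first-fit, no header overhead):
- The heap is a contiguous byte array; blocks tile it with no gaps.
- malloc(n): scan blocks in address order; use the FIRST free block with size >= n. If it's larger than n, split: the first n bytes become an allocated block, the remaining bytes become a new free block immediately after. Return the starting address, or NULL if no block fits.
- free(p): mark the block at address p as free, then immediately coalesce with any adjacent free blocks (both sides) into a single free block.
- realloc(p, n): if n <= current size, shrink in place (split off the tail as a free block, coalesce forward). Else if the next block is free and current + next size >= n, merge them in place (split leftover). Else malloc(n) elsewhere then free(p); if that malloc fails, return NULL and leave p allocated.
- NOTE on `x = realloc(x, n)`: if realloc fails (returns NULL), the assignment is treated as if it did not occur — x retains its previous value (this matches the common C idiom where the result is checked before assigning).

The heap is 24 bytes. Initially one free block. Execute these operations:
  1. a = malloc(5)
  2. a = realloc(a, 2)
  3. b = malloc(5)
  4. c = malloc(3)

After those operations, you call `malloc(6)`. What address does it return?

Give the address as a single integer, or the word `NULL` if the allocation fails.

Op 1: a = malloc(5) -> a = 0; heap: [0-4 ALLOC][5-23 FREE]
Op 2: a = realloc(a, 2) -> a = 0; heap: [0-1 ALLOC][2-23 FREE]
Op 3: b = malloc(5) -> b = 2; heap: [0-1 ALLOC][2-6 ALLOC][7-23 FREE]
Op 4: c = malloc(3) -> c = 7; heap: [0-1 ALLOC][2-6 ALLOC][7-9 ALLOC][10-23 FREE]
malloc(6): first-fit scan over [0-1 ALLOC][2-6 ALLOC][7-9 ALLOC][10-23 FREE] -> 10

Answer: 10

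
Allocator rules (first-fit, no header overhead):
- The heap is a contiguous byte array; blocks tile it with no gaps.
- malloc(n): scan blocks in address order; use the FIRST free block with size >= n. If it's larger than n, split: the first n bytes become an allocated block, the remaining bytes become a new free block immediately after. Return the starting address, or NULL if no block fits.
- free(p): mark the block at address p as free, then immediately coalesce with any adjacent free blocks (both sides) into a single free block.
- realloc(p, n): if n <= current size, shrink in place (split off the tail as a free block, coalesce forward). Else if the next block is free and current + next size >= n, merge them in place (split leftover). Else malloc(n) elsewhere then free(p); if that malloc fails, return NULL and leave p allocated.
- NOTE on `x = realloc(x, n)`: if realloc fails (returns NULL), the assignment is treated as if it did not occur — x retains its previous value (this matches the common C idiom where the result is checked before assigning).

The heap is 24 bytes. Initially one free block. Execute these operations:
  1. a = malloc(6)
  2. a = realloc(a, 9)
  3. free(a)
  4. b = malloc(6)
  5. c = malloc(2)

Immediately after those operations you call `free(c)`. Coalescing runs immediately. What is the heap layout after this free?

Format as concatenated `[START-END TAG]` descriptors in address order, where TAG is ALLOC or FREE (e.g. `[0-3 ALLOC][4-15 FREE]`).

Op 1: a = malloc(6) -> a = 0; heap: [0-5 ALLOC][6-23 FREE]
Op 2: a = realloc(a, 9) -> a = 0; heap: [0-8 ALLOC][9-23 FREE]
Op 3: free(a) -> (freed a); heap: [0-23 FREE]
Op 4: b = malloc(6) -> b = 0; heap: [0-5 ALLOC][6-23 FREE]
Op 5: c = malloc(2) -> c = 6; heap: [0-5 ALLOC][6-7 ALLOC][8-23 FREE]
free(c): c = 6 -> block [6-7 ALLOC]; mark free, coalesce with adjacent free neighbors -> [0-5 ALLOC][6-23 FREE]

Answer: [0-5 ALLOC][6-23 FREE]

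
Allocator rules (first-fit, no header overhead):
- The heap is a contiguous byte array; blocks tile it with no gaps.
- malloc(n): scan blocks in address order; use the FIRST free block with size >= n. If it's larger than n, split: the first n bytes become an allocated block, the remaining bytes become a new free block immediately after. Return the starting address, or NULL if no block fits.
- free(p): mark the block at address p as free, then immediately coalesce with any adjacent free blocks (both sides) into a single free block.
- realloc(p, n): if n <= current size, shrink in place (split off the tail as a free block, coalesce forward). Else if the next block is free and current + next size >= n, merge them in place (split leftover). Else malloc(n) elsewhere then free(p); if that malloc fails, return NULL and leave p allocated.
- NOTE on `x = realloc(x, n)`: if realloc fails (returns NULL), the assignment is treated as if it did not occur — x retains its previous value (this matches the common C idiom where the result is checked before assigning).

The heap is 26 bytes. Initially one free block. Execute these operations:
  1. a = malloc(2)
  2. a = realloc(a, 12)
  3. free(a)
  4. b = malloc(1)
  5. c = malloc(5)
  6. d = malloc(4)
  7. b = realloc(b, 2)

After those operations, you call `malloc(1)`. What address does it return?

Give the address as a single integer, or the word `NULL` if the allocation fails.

Op 1: a = malloc(2) -> a = 0; heap: [0-1 ALLOC][2-25 FREE]
Op 2: a = realloc(a, 12) -> a = 0; heap: [0-11 ALLOC][12-25 FREE]
Op 3: free(a) -> (freed a); heap: [0-25 FREE]
Op 4: b = malloc(1) -> b = 0; heap: [0-0 ALLOC][1-25 FREE]
Op 5: c = malloc(5) -> c = 1; heap: [0-0 ALLOC][1-5 ALLOC][6-25 FREE]
Op 6: d = malloc(4) -> d = 6; heap: [0-0 ALLOC][1-5 ALLOC][6-9 ALLOC][10-25 FREE]
Op 7: b = realloc(b, 2) -> b = 10; heap: [0-0 FREE][1-5 ALLOC][6-9 ALLOC][10-11 ALLOC][12-25 FREE]
malloc(1): first-fit scan over [0-0 FREE][1-5 ALLOC][6-9 ALLOC][10-11 ALLOC][12-25 FREE] -> 0

Answer: 0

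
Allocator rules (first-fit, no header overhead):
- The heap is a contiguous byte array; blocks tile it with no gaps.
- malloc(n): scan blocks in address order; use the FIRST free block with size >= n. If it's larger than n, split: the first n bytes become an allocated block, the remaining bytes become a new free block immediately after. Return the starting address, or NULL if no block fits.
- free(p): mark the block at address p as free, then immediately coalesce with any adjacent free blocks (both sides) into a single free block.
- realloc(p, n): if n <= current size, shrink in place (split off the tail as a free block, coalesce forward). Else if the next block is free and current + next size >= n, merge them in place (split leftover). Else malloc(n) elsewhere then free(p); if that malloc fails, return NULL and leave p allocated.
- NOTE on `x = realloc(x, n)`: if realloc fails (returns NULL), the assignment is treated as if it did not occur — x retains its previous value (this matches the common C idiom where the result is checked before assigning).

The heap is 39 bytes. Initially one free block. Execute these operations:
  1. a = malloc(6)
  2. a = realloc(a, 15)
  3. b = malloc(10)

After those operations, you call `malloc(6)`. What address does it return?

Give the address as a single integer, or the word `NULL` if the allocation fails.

Answer: 25

Derivation:
Op 1: a = malloc(6) -> a = 0; heap: [0-5 ALLOC][6-38 FREE]
Op 2: a = realloc(a, 15) -> a = 0; heap: [0-14 ALLOC][15-38 FREE]
Op 3: b = malloc(10) -> b = 15; heap: [0-14 ALLOC][15-24 ALLOC][25-38 FREE]
malloc(6): first-fit scan over [0-14 ALLOC][15-24 ALLOC][25-38 FREE] -> 25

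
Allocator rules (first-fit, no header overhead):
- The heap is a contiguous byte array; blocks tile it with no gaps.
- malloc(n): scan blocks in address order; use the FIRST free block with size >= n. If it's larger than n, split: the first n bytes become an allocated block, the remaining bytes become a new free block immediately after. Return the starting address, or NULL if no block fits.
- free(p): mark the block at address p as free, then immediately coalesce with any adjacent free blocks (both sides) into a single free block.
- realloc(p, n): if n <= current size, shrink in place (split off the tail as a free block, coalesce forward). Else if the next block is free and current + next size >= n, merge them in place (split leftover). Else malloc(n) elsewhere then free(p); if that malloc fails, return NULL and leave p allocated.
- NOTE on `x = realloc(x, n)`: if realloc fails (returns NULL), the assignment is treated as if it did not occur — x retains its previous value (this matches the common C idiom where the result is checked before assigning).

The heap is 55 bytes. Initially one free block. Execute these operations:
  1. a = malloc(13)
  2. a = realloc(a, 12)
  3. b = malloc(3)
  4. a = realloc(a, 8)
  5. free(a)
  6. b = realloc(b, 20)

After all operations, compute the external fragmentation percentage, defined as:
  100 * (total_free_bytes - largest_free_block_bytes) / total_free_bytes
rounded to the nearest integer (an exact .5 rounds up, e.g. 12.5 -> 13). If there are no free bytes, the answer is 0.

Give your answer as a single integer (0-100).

Op 1: a = malloc(13) -> a = 0; heap: [0-12 ALLOC][13-54 FREE]
Op 2: a = realloc(a, 12) -> a = 0; heap: [0-11 ALLOC][12-54 FREE]
Op 3: b = malloc(3) -> b = 12; heap: [0-11 ALLOC][12-14 ALLOC][15-54 FREE]
Op 4: a = realloc(a, 8) -> a = 0; heap: [0-7 ALLOC][8-11 FREE][12-14 ALLOC][15-54 FREE]
Op 5: free(a) -> (freed a); heap: [0-11 FREE][12-14 ALLOC][15-54 FREE]
Op 6: b = realloc(b, 20) -> b = 12; heap: [0-11 FREE][12-31 ALLOC][32-54 FREE]
Free blocks: [12 23] total_free=35 largest=23 -> 100*(35-23)/35 = 1200/35 ≈ 34.286 -> rounds to 34

Answer: 34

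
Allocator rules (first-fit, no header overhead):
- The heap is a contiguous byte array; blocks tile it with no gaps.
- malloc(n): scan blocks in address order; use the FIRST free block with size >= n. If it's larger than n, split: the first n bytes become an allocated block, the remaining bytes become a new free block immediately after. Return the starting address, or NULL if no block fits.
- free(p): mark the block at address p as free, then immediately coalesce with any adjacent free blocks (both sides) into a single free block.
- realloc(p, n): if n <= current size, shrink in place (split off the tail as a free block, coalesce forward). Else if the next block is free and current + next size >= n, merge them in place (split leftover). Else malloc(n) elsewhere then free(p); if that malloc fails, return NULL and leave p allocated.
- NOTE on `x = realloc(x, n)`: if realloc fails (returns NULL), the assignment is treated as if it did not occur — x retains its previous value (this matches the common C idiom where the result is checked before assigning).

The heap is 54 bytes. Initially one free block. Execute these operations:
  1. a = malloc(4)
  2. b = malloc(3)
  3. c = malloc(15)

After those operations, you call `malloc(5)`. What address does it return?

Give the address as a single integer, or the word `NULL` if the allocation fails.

Op 1: a = malloc(4) -> a = 0; heap: [0-3 ALLOC][4-53 FREE]
Op 2: b = malloc(3) -> b = 4; heap: [0-3 ALLOC][4-6 ALLOC][7-53 FREE]
Op 3: c = malloc(15) -> c = 7; heap: [0-3 ALLOC][4-6 ALLOC][7-21 ALLOC][22-53 FREE]
malloc(5): first-fit scan over [0-3 ALLOC][4-6 ALLOC][7-21 ALLOC][22-53 FREE] -> 22

Answer: 22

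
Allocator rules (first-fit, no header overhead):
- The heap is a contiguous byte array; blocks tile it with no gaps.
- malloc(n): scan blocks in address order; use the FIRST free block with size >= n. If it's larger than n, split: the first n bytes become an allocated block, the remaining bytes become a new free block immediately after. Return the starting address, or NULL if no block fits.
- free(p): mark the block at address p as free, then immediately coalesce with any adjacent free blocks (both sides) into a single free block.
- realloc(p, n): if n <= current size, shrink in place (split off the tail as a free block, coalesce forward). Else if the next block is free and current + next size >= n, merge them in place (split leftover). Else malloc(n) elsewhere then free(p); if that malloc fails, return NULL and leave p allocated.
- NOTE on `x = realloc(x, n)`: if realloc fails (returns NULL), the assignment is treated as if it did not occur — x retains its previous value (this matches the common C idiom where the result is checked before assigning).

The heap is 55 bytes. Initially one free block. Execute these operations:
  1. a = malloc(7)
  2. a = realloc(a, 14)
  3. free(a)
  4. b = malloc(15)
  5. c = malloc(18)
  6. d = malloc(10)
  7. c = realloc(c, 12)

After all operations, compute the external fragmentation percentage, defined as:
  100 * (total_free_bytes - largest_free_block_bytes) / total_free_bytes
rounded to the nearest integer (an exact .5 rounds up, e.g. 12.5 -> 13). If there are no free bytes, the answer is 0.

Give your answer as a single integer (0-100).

Op 1: a = malloc(7) -> a = 0; heap: [0-6 ALLOC][7-54 FREE]
Op 2: a = realloc(a, 14) -> a = 0; heap: [0-13 ALLOC][14-54 FREE]
Op 3: free(a) -> (freed a); heap: [0-54 FREE]
Op 4: b = malloc(15) -> b = 0; heap: [0-14 ALLOC][15-54 FREE]
Op 5: c = malloc(18) -> c = 15; heap: [0-14 ALLOC][15-32 ALLOC][33-54 FREE]
Op 6: d = malloc(10) -> d = 33; heap: [0-14 ALLOC][15-32 ALLOC][33-42 ALLOC][43-54 FREE]
Op 7: c = realloc(c, 12) -> c = 15; heap: [0-14 ALLOC][15-26 ALLOC][27-32 FREE][33-42 ALLOC][43-54 FREE]
Free blocks: [6 12] total_free=18 largest=12 -> 100*(18-12)/18 = 600/18 ≈ 33.333 -> rounds to 33

Answer: 33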